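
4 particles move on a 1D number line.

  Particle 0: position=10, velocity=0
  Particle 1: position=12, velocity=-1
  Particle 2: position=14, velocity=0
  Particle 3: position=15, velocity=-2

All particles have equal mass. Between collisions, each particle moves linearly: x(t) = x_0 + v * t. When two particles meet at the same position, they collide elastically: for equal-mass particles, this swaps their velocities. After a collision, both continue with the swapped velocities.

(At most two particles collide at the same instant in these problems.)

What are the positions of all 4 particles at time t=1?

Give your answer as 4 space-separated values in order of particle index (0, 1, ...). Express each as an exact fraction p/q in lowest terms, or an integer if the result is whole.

Collision at t=1/2: particles 2 and 3 swap velocities; positions: p0=10 p1=23/2 p2=14 p3=14; velocities now: v0=0 v1=-1 v2=-2 v3=0
Advance to t=1 (no further collisions before then); velocities: v0=0 v1=-1 v2=-2 v3=0; positions = 10 11 13 14

Answer: 10 11 13 14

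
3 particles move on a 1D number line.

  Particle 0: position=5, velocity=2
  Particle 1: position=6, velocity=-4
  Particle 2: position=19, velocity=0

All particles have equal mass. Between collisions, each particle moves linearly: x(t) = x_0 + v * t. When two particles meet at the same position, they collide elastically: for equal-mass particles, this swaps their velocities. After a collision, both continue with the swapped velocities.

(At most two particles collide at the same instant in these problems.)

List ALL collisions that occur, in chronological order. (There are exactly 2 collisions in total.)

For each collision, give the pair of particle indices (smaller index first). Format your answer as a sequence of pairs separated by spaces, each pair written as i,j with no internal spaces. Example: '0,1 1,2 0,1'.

Answer: 0,1 1,2

Derivation:
Collision at t=1/6: particles 0 and 1 swap velocities; positions: p0=16/3 p1=16/3 p2=19; velocities now: v0=-4 v1=2 v2=0
Collision at t=7: particles 1 and 2 swap velocities; positions: p0=-22 p1=19 p2=19; velocities now: v0=-4 v1=0 v2=2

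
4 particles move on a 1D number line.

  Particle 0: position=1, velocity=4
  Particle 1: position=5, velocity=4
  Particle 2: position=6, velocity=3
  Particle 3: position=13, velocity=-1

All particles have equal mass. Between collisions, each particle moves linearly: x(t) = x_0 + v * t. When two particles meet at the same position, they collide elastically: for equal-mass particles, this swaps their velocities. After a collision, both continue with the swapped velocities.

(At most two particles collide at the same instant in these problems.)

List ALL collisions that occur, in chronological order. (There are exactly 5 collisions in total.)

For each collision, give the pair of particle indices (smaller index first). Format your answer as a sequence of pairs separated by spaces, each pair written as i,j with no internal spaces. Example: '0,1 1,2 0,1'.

Collision at t=1: particles 1 and 2 swap velocities; positions: p0=5 p1=9 p2=9 p3=12; velocities now: v0=4 v1=3 v2=4 v3=-1
Collision at t=8/5: particles 2 and 3 swap velocities; positions: p0=37/5 p1=54/5 p2=57/5 p3=57/5; velocities now: v0=4 v1=3 v2=-1 v3=4
Collision at t=7/4: particles 1 and 2 swap velocities; positions: p0=8 p1=45/4 p2=45/4 p3=12; velocities now: v0=4 v1=-1 v2=3 v3=4
Collision at t=12/5: particles 0 and 1 swap velocities; positions: p0=53/5 p1=53/5 p2=66/5 p3=73/5; velocities now: v0=-1 v1=4 v2=3 v3=4
Collision at t=5: particles 1 and 2 swap velocities; positions: p0=8 p1=21 p2=21 p3=25; velocities now: v0=-1 v1=3 v2=4 v3=4

Answer: 1,2 2,3 1,2 0,1 1,2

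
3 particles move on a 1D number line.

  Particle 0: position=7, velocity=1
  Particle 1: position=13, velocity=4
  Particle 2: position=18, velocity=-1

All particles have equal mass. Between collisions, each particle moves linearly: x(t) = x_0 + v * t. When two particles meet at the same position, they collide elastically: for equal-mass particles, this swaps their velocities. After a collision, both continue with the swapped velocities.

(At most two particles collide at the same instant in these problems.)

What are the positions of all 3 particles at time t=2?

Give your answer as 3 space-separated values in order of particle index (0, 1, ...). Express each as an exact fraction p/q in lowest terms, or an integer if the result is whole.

Answer: 9 16 21

Derivation:
Collision at t=1: particles 1 and 2 swap velocities; positions: p0=8 p1=17 p2=17; velocities now: v0=1 v1=-1 v2=4
Advance to t=2 (no further collisions before then); velocities: v0=1 v1=-1 v2=4; positions = 9 16 21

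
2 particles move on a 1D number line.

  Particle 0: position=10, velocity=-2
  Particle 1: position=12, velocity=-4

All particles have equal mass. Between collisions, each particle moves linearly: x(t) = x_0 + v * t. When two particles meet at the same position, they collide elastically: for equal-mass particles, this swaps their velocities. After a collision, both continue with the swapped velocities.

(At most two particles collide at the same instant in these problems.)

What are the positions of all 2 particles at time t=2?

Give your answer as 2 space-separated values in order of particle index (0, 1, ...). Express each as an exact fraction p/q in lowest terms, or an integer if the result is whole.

Collision at t=1: particles 0 and 1 swap velocities; positions: p0=8 p1=8; velocities now: v0=-4 v1=-2
Advance to t=2 (no further collisions before then); velocities: v0=-4 v1=-2; positions = 4 6

Answer: 4 6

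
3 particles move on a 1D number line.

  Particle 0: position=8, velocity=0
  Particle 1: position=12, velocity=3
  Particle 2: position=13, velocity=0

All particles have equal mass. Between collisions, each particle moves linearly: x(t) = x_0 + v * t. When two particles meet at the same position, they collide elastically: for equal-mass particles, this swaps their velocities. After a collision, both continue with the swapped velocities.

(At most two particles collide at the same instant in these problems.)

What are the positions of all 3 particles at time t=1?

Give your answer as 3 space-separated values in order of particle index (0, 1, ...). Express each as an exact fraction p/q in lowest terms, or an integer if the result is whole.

Collision at t=1/3: particles 1 and 2 swap velocities; positions: p0=8 p1=13 p2=13; velocities now: v0=0 v1=0 v2=3
Advance to t=1 (no further collisions before then); velocities: v0=0 v1=0 v2=3; positions = 8 13 15

Answer: 8 13 15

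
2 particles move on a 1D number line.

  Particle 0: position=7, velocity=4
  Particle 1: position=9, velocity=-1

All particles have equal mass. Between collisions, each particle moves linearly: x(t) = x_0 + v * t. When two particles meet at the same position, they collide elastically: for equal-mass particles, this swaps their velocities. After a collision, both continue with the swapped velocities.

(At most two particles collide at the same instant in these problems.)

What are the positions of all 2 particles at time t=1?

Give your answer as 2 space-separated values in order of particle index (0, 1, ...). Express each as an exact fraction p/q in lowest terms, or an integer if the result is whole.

Collision at t=2/5: particles 0 and 1 swap velocities; positions: p0=43/5 p1=43/5; velocities now: v0=-1 v1=4
Advance to t=1 (no further collisions before then); velocities: v0=-1 v1=4; positions = 8 11

Answer: 8 11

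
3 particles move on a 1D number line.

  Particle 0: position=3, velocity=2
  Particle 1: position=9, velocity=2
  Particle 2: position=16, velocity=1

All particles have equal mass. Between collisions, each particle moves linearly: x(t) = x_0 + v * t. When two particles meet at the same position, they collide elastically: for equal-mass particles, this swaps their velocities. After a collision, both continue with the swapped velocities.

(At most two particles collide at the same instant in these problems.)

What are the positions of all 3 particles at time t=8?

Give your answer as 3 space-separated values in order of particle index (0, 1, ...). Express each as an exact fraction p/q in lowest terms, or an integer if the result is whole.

Answer: 19 24 25

Derivation:
Collision at t=7: particles 1 and 2 swap velocities; positions: p0=17 p1=23 p2=23; velocities now: v0=2 v1=1 v2=2
Advance to t=8 (no further collisions before then); velocities: v0=2 v1=1 v2=2; positions = 19 24 25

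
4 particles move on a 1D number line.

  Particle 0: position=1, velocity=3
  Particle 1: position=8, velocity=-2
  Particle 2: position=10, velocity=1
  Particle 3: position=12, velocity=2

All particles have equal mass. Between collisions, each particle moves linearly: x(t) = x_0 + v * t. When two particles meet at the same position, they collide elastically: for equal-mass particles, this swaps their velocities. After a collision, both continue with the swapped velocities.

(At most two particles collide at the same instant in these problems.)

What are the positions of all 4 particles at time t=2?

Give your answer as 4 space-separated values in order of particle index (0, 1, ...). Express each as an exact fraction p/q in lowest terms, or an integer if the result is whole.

Collision at t=7/5: particles 0 and 1 swap velocities; positions: p0=26/5 p1=26/5 p2=57/5 p3=74/5; velocities now: v0=-2 v1=3 v2=1 v3=2
Advance to t=2 (no further collisions before then); velocities: v0=-2 v1=3 v2=1 v3=2; positions = 4 7 12 16

Answer: 4 7 12 16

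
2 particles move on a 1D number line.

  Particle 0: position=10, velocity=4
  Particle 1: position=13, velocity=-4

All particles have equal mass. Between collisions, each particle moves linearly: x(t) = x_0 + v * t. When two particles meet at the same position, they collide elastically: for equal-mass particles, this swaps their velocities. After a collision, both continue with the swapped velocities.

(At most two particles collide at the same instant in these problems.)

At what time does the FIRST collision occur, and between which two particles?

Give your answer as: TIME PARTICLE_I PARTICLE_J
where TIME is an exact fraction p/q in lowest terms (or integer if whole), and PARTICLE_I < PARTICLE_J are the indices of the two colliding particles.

Pair (0,1): pos 10,13 vel 4,-4 -> gap=3, closing at 8/unit, collide at t=3/8
Earliest collision: t=3/8 between 0 and 1

Answer: 3/8 0 1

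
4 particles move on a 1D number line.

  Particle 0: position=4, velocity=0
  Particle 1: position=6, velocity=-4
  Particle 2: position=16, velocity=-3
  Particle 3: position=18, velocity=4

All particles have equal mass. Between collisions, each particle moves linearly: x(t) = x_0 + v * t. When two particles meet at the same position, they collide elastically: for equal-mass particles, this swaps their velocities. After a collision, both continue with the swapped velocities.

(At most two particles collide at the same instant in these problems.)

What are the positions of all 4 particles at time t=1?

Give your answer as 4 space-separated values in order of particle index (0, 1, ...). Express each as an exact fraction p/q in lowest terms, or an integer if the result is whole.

Collision at t=1/2: particles 0 and 1 swap velocities; positions: p0=4 p1=4 p2=29/2 p3=20; velocities now: v0=-4 v1=0 v2=-3 v3=4
Advance to t=1 (no further collisions before then); velocities: v0=-4 v1=0 v2=-3 v3=4; positions = 2 4 13 22

Answer: 2 4 13 22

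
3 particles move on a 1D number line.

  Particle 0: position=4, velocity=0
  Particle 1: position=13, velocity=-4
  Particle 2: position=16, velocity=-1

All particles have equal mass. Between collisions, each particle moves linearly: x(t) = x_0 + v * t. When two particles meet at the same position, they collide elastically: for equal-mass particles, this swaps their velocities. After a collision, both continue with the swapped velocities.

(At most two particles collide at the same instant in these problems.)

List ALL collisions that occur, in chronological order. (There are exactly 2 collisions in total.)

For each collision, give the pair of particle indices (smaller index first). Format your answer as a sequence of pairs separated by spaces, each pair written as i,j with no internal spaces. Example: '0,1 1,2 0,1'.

Collision at t=9/4: particles 0 and 1 swap velocities; positions: p0=4 p1=4 p2=55/4; velocities now: v0=-4 v1=0 v2=-1
Collision at t=12: particles 1 and 2 swap velocities; positions: p0=-35 p1=4 p2=4; velocities now: v0=-4 v1=-1 v2=0

Answer: 0,1 1,2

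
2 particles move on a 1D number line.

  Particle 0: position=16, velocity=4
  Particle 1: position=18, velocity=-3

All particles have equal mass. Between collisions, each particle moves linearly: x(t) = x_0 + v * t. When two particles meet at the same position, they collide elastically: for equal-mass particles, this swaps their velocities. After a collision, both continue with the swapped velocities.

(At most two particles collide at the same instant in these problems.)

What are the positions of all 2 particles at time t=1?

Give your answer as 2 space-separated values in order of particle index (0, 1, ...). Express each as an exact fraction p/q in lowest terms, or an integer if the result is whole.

Collision at t=2/7: particles 0 and 1 swap velocities; positions: p0=120/7 p1=120/7; velocities now: v0=-3 v1=4
Advance to t=1 (no further collisions before then); velocities: v0=-3 v1=4; positions = 15 20

Answer: 15 20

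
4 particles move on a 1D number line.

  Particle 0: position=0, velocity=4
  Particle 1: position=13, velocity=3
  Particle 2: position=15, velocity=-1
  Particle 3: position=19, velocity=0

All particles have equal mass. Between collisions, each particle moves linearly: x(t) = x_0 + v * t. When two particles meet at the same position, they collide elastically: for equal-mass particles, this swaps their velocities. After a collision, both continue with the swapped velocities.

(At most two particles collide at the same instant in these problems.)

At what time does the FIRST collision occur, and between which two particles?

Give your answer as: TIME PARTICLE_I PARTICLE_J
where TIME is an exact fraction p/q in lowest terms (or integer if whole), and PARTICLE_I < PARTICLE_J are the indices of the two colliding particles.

Pair (0,1): pos 0,13 vel 4,3 -> gap=13, closing at 1/unit, collide at t=13
Pair (1,2): pos 13,15 vel 3,-1 -> gap=2, closing at 4/unit, collide at t=1/2
Pair (2,3): pos 15,19 vel -1,0 -> not approaching (rel speed -1 <= 0)
Earliest collision: t=1/2 between 1 and 2

Answer: 1/2 1 2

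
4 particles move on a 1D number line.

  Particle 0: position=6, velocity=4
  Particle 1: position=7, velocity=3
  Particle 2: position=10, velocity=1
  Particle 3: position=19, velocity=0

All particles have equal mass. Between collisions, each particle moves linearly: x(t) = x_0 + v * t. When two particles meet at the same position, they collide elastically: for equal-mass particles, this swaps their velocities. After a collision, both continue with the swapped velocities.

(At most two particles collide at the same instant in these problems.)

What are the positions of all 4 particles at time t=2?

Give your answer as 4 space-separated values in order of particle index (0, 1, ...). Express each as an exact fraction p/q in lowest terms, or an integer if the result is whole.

Answer: 12 13 14 19

Derivation:
Collision at t=1: particles 0 and 1 swap velocities; positions: p0=10 p1=10 p2=11 p3=19; velocities now: v0=3 v1=4 v2=1 v3=0
Collision at t=4/3: particles 1 and 2 swap velocities; positions: p0=11 p1=34/3 p2=34/3 p3=19; velocities now: v0=3 v1=1 v2=4 v3=0
Collision at t=3/2: particles 0 and 1 swap velocities; positions: p0=23/2 p1=23/2 p2=12 p3=19; velocities now: v0=1 v1=3 v2=4 v3=0
Advance to t=2 (no further collisions before then); velocities: v0=1 v1=3 v2=4 v3=0; positions = 12 13 14 19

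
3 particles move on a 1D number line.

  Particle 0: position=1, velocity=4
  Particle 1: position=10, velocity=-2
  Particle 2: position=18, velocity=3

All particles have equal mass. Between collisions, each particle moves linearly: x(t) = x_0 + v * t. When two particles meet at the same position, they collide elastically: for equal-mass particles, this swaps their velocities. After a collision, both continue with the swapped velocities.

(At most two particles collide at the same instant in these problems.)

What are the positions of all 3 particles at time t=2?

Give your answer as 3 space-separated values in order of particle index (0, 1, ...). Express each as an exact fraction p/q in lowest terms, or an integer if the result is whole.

Collision at t=3/2: particles 0 and 1 swap velocities; positions: p0=7 p1=7 p2=45/2; velocities now: v0=-2 v1=4 v2=3
Advance to t=2 (no further collisions before then); velocities: v0=-2 v1=4 v2=3; positions = 6 9 24

Answer: 6 9 24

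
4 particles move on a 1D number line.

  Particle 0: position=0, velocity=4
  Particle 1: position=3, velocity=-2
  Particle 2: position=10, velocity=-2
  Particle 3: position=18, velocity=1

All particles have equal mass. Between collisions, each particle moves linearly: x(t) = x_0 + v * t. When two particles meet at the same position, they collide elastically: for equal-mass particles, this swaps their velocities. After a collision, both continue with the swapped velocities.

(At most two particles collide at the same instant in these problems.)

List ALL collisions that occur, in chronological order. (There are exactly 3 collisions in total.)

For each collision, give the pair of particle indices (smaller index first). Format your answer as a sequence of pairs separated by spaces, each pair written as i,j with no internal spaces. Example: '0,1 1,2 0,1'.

Answer: 0,1 1,2 2,3

Derivation:
Collision at t=1/2: particles 0 and 1 swap velocities; positions: p0=2 p1=2 p2=9 p3=37/2; velocities now: v0=-2 v1=4 v2=-2 v3=1
Collision at t=5/3: particles 1 and 2 swap velocities; positions: p0=-1/3 p1=20/3 p2=20/3 p3=59/3; velocities now: v0=-2 v1=-2 v2=4 v3=1
Collision at t=6: particles 2 and 3 swap velocities; positions: p0=-9 p1=-2 p2=24 p3=24; velocities now: v0=-2 v1=-2 v2=1 v3=4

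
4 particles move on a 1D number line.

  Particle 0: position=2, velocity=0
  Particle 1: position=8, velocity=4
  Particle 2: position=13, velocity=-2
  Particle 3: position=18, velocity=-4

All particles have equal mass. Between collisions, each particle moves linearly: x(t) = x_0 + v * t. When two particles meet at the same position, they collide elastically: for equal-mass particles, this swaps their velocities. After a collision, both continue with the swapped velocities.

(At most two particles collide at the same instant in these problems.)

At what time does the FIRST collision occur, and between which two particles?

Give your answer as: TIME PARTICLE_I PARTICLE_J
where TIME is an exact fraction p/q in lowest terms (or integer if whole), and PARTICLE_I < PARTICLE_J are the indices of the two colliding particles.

Pair (0,1): pos 2,8 vel 0,4 -> not approaching (rel speed -4 <= 0)
Pair (1,2): pos 8,13 vel 4,-2 -> gap=5, closing at 6/unit, collide at t=5/6
Pair (2,3): pos 13,18 vel -2,-4 -> gap=5, closing at 2/unit, collide at t=5/2
Earliest collision: t=5/6 between 1 and 2

Answer: 5/6 1 2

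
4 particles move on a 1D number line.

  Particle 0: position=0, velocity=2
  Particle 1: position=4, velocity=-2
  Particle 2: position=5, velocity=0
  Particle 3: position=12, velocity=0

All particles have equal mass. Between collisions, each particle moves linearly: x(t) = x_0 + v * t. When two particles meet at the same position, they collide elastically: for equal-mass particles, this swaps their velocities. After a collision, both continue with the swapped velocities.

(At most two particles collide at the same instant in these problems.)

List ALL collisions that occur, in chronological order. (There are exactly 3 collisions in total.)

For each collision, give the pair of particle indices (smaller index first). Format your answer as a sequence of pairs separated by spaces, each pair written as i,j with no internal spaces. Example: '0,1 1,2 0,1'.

Answer: 0,1 1,2 2,3

Derivation:
Collision at t=1: particles 0 and 1 swap velocities; positions: p0=2 p1=2 p2=5 p3=12; velocities now: v0=-2 v1=2 v2=0 v3=0
Collision at t=5/2: particles 1 and 2 swap velocities; positions: p0=-1 p1=5 p2=5 p3=12; velocities now: v0=-2 v1=0 v2=2 v3=0
Collision at t=6: particles 2 and 3 swap velocities; positions: p0=-8 p1=5 p2=12 p3=12; velocities now: v0=-2 v1=0 v2=0 v3=2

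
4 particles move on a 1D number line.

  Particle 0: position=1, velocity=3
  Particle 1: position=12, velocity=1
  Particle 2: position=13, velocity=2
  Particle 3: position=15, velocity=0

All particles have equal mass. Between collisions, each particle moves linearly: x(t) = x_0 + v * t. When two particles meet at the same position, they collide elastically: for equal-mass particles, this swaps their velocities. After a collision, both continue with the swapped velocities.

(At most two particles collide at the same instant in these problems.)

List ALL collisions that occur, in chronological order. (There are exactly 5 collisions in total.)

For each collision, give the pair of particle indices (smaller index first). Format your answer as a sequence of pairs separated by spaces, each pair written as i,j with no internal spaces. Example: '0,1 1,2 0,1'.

Answer: 2,3 1,2 0,1 1,2 2,3

Derivation:
Collision at t=1: particles 2 and 3 swap velocities; positions: p0=4 p1=13 p2=15 p3=15; velocities now: v0=3 v1=1 v2=0 v3=2
Collision at t=3: particles 1 and 2 swap velocities; positions: p0=10 p1=15 p2=15 p3=19; velocities now: v0=3 v1=0 v2=1 v3=2
Collision at t=14/3: particles 0 and 1 swap velocities; positions: p0=15 p1=15 p2=50/3 p3=67/3; velocities now: v0=0 v1=3 v2=1 v3=2
Collision at t=11/2: particles 1 and 2 swap velocities; positions: p0=15 p1=35/2 p2=35/2 p3=24; velocities now: v0=0 v1=1 v2=3 v3=2
Collision at t=12: particles 2 and 3 swap velocities; positions: p0=15 p1=24 p2=37 p3=37; velocities now: v0=0 v1=1 v2=2 v3=3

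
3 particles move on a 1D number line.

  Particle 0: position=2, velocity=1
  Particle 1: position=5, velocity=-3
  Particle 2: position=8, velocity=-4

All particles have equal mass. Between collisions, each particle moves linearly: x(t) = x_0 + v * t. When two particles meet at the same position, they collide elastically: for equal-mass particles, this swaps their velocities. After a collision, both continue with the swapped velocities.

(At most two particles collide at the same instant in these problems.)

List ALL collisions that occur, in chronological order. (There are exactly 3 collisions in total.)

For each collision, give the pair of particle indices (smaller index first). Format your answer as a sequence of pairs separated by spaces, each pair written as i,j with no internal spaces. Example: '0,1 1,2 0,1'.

Answer: 0,1 1,2 0,1

Derivation:
Collision at t=3/4: particles 0 and 1 swap velocities; positions: p0=11/4 p1=11/4 p2=5; velocities now: v0=-3 v1=1 v2=-4
Collision at t=6/5: particles 1 and 2 swap velocities; positions: p0=7/5 p1=16/5 p2=16/5; velocities now: v0=-3 v1=-4 v2=1
Collision at t=3: particles 0 and 1 swap velocities; positions: p0=-4 p1=-4 p2=5; velocities now: v0=-4 v1=-3 v2=1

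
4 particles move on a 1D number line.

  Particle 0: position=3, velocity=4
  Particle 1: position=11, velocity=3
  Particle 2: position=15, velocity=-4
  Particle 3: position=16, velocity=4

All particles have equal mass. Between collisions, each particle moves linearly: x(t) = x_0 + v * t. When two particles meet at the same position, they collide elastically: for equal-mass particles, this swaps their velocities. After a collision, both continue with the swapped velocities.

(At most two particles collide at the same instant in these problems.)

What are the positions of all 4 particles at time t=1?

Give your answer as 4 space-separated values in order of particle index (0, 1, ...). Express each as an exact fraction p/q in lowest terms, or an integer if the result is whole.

Answer: 7 11 14 20

Derivation:
Collision at t=4/7: particles 1 and 2 swap velocities; positions: p0=37/7 p1=89/7 p2=89/7 p3=128/7; velocities now: v0=4 v1=-4 v2=3 v3=4
Advance to t=1 (no further collisions before then); velocities: v0=4 v1=-4 v2=3 v3=4; positions = 7 11 14 20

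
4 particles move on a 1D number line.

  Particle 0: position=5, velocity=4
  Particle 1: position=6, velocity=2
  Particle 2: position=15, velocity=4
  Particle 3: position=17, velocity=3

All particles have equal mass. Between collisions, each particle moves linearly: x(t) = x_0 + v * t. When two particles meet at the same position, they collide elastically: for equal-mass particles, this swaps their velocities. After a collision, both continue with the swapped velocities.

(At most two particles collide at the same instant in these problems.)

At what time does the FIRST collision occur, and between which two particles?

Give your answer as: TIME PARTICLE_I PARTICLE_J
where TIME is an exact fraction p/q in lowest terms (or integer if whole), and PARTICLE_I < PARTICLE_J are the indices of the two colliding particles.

Pair (0,1): pos 5,6 vel 4,2 -> gap=1, closing at 2/unit, collide at t=1/2
Pair (1,2): pos 6,15 vel 2,4 -> not approaching (rel speed -2 <= 0)
Pair (2,3): pos 15,17 vel 4,3 -> gap=2, closing at 1/unit, collide at t=2
Earliest collision: t=1/2 between 0 and 1

Answer: 1/2 0 1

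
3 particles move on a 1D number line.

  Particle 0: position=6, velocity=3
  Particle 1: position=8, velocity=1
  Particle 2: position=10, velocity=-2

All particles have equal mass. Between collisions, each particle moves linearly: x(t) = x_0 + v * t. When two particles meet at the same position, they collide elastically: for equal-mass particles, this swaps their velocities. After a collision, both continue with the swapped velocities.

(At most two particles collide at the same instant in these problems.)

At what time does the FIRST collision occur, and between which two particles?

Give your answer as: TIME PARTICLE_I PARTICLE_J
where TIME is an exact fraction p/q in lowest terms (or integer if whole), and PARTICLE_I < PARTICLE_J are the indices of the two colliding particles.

Answer: 2/3 1 2

Derivation:
Pair (0,1): pos 6,8 vel 3,1 -> gap=2, closing at 2/unit, collide at t=1
Pair (1,2): pos 8,10 vel 1,-2 -> gap=2, closing at 3/unit, collide at t=2/3
Earliest collision: t=2/3 between 1 and 2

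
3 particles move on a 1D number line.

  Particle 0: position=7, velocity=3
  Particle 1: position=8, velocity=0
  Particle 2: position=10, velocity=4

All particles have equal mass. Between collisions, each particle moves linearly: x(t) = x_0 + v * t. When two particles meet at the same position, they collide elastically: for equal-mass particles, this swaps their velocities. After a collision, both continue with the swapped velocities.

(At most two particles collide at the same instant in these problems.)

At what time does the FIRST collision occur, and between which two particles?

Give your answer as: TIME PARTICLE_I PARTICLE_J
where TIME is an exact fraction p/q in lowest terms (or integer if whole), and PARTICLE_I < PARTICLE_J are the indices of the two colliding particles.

Pair (0,1): pos 7,8 vel 3,0 -> gap=1, closing at 3/unit, collide at t=1/3
Pair (1,2): pos 8,10 vel 0,4 -> not approaching (rel speed -4 <= 0)
Earliest collision: t=1/3 between 0 and 1

Answer: 1/3 0 1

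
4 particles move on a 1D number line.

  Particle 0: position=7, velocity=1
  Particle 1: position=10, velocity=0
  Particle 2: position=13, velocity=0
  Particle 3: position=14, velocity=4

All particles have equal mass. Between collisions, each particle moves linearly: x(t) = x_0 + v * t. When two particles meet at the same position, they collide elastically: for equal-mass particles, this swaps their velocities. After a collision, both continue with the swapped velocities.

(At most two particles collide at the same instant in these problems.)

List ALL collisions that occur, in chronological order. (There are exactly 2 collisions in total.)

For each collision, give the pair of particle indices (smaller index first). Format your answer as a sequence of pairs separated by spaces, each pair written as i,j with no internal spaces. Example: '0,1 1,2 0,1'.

Collision at t=3: particles 0 and 1 swap velocities; positions: p0=10 p1=10 p2=13 p3=26; velocities now: v0=0 v1=1 v2=0 v3=4
Collision at t=6: particles 1 and 2 swap velocities; positions: p0=10 p1=13 p2=13 p3=38; velocities now: v0=0 v1=0 v2=1 v3=4

Answer: 0,1 1,2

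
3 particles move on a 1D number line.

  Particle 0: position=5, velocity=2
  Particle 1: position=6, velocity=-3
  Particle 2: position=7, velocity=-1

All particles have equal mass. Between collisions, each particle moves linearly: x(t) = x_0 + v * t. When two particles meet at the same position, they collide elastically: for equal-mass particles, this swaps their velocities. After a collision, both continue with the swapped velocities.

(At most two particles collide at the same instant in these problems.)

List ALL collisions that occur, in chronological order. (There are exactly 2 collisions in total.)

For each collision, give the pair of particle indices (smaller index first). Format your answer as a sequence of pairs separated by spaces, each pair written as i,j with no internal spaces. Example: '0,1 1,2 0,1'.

Collision at t=1/5: particles 0 and 1 swap velocities; positions: p0=27/5 p1=27/5 p2=34/5; velocities now: v0=-3 v1=2 v2=-1
Collision at t=2/3: particles 1 and 2 swap velocities; positions: p0=4 p1=19/3 p2=19/3; velocities now: v0=-3 v1=-1 v2=2

Answer: 0,1 1,2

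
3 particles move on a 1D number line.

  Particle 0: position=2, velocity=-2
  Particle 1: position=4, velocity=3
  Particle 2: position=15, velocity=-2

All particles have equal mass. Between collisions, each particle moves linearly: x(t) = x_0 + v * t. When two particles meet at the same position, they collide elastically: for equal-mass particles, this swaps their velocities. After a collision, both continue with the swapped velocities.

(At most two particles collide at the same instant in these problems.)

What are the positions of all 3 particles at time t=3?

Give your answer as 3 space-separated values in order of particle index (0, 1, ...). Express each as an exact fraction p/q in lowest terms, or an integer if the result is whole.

Collision at t=11/5: particles 1 and 2 swap velocities; positions: p0=-12/5 p1=53/5 p2=53/5; velocities now: v0=-2 v1=-2 v2=3
Advance to t=3 (no further collisions before then); velocities: v0=-2 v1=-2 v2=3; positions = -4 9 13

Answer: -4 9 13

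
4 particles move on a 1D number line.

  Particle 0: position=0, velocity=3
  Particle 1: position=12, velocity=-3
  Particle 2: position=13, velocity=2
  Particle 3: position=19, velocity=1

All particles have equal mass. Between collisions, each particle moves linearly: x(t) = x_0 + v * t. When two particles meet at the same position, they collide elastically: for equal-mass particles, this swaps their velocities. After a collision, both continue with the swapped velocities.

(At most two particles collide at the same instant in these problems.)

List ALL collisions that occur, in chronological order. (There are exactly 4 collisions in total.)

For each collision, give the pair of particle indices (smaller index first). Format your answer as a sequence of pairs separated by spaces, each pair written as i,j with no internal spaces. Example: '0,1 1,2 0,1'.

Answer: 0,1 2,3 1,2 2,3

Derivation:
Collision at t=2: particles 0 and 1 swap velocities; positions: p0=6 p1=6 p2=17 p3=21; velocities now: v0=-3 v1=3 v2=2 v3=1
Collision at t=6: particles 2 and 3 swap velocities; positions: p0=-6 p1=18 p2=25 p3=25; velocities now: v0=-3 v1=3 v2=1 v3=2
Collision at t=19/2: particles 1 and 2 swap velocities; positions: p0=-33/2 p1=57/2 p2=57/2 p3=32; velocities now: v0=-3 v1=1 v2=3 v3=2
Collision at t=13: particles 2 and 3 swap velocities; positions: p0=-27 p1=32 p2=39 p3=39; velocities now: v0=-3 v1=1 v2=2 v3=3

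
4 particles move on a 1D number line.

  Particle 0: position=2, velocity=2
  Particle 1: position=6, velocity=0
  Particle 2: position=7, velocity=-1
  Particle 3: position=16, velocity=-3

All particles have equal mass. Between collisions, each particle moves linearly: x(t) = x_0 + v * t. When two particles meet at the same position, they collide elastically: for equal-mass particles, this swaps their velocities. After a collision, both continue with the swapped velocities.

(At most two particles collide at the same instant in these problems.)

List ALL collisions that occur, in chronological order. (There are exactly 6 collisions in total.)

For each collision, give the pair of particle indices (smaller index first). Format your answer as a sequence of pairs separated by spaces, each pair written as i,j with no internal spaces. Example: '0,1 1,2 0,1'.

Answer: 1,2 0,1 1,2 2,3 1,2 0,1

Derivation:
Collision at t=1: particles 1 and 2 swap velocities; positions: p0=4 p1=6 p2=6 p3=13; velocities now: v0=2 v1=-1 v2=0 v3=-3
Collision at t=5/3: particles 0 and 1 swap velocities; positions: p0=16/3 p1=16/3 p2=6 p3=11; velocities now: v0=-1 v1=2 v2=0 v3=-3
Collision at t=2: particles 1 and 2 swap velocities; positions: p0=5 p1=6 p2=6 p3=10; velocities now: v0=-1 v1=0 v2=2 v3=-3
Collision at t=14/5: particles 2 and 3 swap velocities; positions: p0=21/5 p1=6 p2=38/5 p3=38/5; velocities now: v0=-1 v1=0 v2=-3 v3=2
Collision at t=10/3: particles 1 and 2 swap velocities; positions: p0=11/3 p1=6 p2=6 p3=26/3; velocities now: v0=-1 v1=-3 v2=0 v3=2
Collision at t=9/2: particles 0 and 1 swap velocities; positions: p0=5/2 p1=5/2 p2=6 p3=11; velocities now: v0=-3 v1=-1 v2=0 v3=2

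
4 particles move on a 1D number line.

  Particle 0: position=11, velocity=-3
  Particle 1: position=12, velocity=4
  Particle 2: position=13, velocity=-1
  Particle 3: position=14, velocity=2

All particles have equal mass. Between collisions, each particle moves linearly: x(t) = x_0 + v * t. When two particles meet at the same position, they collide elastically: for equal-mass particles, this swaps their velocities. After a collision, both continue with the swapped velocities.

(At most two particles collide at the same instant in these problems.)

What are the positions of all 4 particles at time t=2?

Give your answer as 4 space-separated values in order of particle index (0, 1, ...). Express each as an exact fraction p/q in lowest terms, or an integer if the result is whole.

Answer: 5 11 18 20

Derivation:
Collision at t=1/5: particles 1 and 2 swap velocities; positions: p0=52/5 p1=64/5 p2=64/5 p3=72/5; velocities now: v0=-3 v1=-1 v2=4 v3=2
Collision at t=1: particles 2 and 3 swap velocities; positions: p0=8 p1=12 p2=16 p3=16; velocities now: v0=-3 v1=-1 v2=2 v3=4
Advance to t=2 (no further collisions before then); velocities: v0=-3 v1=-1 v2=2 v3=4; positions = 5 11 18 20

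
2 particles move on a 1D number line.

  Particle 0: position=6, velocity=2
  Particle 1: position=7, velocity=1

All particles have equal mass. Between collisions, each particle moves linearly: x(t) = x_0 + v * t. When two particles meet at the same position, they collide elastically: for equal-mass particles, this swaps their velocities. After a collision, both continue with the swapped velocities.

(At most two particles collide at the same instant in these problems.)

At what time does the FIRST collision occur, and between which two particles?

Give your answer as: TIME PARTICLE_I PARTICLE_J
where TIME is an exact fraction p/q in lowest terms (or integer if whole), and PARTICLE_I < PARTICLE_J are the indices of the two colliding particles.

Answer: 1 0 1

Derivation:
Pair (0,1): pos 6,7 vel 2,1 -> gap=1, closing at 1/unit, collide at t=1
Earliest collision: t=1 between 0 and 1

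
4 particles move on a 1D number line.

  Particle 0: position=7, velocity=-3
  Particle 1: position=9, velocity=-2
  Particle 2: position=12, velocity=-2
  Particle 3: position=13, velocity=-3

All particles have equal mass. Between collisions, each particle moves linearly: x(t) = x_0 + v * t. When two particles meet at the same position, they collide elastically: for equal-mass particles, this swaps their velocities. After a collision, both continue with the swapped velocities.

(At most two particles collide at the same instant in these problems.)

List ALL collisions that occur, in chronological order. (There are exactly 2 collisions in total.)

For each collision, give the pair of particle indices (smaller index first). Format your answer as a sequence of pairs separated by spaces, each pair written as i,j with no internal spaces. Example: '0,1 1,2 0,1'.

Collision at t=1: particles 2 and 3 swap velocities; positions: p0=4 p1=7 p2=10 p3=10; velocities now: v0=-3 v1=-2 v2=-3 v3=-2
Collision at t=4: particles 1 and 2 swap velocities; positions: p0=-5 p1=1 p2=1 p3=4; velocities now: v0=-3 v1=-3 v2=-2 v3=-2

Answer: 2,3 1,2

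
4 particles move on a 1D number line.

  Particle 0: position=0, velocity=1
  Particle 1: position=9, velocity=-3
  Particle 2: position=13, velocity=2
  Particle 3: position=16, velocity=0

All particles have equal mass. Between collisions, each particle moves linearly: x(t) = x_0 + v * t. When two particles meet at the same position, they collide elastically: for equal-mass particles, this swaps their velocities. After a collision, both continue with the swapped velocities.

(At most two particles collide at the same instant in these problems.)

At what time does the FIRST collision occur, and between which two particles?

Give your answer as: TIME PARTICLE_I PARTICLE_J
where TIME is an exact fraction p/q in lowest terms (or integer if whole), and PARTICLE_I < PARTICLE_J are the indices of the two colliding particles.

Pair (0,1): pos 0,9 vel 1,-3 -> gap=9, closing at 4/unit, collide at t=9/4
Pair (1,2): pos 9,13 vel -3,2 -> not approaching (rel speed -5 <= 0)
Pair (2,3): pos 13,16 vel 2,0 -> gap=3, closing at 2/unit, collide at t=3/2
Earliest collision: t=3/2 between 2 and 3

Answer: 3/2 2 3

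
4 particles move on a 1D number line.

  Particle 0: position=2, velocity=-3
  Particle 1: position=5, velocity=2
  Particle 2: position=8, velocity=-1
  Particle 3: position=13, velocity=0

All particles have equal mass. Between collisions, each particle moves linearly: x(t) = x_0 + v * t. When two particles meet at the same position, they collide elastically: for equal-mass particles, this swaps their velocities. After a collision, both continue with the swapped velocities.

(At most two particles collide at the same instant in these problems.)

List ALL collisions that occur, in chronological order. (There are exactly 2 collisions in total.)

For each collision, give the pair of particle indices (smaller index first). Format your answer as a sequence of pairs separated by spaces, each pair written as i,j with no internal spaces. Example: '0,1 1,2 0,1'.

Answer: 1,2 2,3

Derivation:
Collision at t=1: particles 1 and 2 swap velocities; positions: p0=-1 p1=7 p2=7 p3=13; velocities now: v0=-3 v1=-1 v2=2 v3=0
Collision at t=4: particles 2 and 3 swap velocities; positions: p0=-10 p1=4 p2=13 p3=13; velocities now: v0=-3 v1=-1 v2=0 v3=2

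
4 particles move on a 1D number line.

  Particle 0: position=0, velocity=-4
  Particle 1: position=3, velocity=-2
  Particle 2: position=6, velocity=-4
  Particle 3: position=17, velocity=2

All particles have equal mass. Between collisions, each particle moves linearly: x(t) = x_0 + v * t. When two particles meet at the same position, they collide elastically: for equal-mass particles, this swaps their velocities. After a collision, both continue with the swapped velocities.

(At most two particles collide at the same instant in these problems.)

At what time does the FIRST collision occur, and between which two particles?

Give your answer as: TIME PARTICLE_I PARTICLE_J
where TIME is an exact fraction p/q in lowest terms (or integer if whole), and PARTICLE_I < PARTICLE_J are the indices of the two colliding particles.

Pair (0,1): pos 0,3 vel -4,-2 -> not approaching (rel speed -2 <= 0)
Pair (1,2): pos 3,6 vel -2,-4 -> gap=3, closing at 2/unit, collide at t=3/2
Pair (2,3): pos 6,17 vel -4,2 -> not approaching (rel speed -6 <= 0)
Earliest collision: t=3/2 between 1 and 2

Answer: 3/2 1 2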